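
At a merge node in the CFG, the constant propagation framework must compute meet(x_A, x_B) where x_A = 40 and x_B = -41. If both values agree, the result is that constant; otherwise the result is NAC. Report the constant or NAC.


Meet operation: if both paths give the same constant, result is that constant; if they differ, result is NAC (not-a-constant).
Path A: 40, Path B: -41 -> differ
Result: not-a-constant -> NAC

NAC


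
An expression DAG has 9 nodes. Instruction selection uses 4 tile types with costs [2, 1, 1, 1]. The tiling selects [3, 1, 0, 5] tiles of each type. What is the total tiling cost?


Total cost = sum(count_i * cost_i)
= 3*2 + 1*1 + 0*1 + 5*1
= 12

12


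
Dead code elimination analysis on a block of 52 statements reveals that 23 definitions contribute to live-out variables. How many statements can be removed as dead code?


Dead code = total statements - live definitions
= 52 - 23 = 29

29


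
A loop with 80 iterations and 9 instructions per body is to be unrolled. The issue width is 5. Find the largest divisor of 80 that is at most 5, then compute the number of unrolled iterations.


Largest divisor of 80 <= 5 is 5
New iterations = 80 / 5 = 16

16


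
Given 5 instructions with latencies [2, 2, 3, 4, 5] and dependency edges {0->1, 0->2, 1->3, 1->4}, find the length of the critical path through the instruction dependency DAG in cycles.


Compute longest path through dependency graph: dist(Ik) = max over predecessors of dist + latency(Ik).
dist(I0) = latency 2 = 2
dist(I1) = dist(I0) + 2 = 2 + 2 = 4
dist(I2) = dist(I0) + 3 = 2 + 3 = 5
dist(I3) = dist(I1) + 4 = 4 + 4 = 8
dist(I4) = dist(I1) + 5 = 4 + 5 = 9
Critical path = max dist = 9

9


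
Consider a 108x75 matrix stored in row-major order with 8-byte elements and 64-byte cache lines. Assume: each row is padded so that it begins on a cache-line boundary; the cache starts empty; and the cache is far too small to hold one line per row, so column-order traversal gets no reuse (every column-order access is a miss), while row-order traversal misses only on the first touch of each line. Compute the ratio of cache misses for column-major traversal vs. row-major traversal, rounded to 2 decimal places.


Each row occupies 75 * 8 = 600 bytes and starts on a line boundary, so it spans ceil(600 / 64) = 10 cache lines.
Row-major traversal misses (one per line touched): 108 * ceil(75 * 8 / 64) = 1080
Column-major traversal misses (no reuse, every access misses): 108 * 75 = 8100
Ratio = 8100 / 1080 = 7.5

7.5


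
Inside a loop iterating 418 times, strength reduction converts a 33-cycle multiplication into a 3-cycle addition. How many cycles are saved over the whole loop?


Per-iteration saving = 33 - 3 = 30
Total saved = 418 * 30 = 12540

12540


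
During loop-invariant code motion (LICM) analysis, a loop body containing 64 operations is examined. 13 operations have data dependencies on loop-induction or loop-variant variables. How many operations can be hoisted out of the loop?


Invariant candidates = total - loop-dependent
= 64 - 13 = 51

51


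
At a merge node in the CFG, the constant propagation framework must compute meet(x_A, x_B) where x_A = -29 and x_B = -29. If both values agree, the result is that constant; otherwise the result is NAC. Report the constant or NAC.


Meet operation: if both paths give the same constant, result is that constant; if they differ, result is NAC (not-a-constant).
Path A: -29, Path B: -29 -> equal
Result: constant -> -29

-29


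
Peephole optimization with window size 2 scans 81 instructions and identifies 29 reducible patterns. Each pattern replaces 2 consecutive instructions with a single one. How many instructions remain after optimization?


Each match removes 1 instructions.
Total removed = 29 * 1 = 29
Remaining = 81 - 29 = 52

52


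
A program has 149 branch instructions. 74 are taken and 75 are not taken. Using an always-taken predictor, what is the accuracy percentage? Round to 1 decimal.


Predictor: always-taken
Correct predictions = 74
Accuracy = 74 / 149 * 100 = 49.7%

49.7


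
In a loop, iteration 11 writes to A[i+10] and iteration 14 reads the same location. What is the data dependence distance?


Distance = read iteration - write iteration
= 14 - 11 = 3

3


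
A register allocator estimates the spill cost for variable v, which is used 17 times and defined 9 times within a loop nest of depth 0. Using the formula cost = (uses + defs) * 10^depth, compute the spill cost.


uses + defs = 17 + 9 = 26
10^0 = 1
Spill cost = 26 * 1 = 26

26


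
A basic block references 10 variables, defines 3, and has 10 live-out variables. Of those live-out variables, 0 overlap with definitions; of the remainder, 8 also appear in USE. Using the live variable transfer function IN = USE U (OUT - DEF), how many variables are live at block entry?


OUT - DEF: 10 - 0 = 10
|IN| = |USE| + |OUT - DEF| - |USE ∩ (OUT - DEF)| = 10 + 10 - 8 = 12

12


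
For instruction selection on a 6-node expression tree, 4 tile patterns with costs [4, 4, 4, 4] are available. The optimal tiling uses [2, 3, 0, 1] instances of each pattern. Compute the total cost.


Total cost = sum(count_i * cost_i)
= 2*4 + 3*4 + 0*4 + 1*4
= 24

24


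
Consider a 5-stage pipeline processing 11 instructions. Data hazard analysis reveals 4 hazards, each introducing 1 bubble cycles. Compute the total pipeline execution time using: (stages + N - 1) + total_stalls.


Base cycles = 5 + 11 - 1 = 15
Total stalls = 4 * 1 = 4
Total = 15 + 4 = 19

19


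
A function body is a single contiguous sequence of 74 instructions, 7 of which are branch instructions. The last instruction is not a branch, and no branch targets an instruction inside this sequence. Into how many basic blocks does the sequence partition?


With no in-sequence branch targets, the leaders are the first instruction plus the instruction after each branch.
Number of basic blocks = branches + 1
= 7 + 1 = 8

8


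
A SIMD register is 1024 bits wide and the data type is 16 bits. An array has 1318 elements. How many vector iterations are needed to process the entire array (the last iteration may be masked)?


Width = 1024 / 16 = 64 elements per vector op
Iterations = ceil(1318 / 64) = 21

21


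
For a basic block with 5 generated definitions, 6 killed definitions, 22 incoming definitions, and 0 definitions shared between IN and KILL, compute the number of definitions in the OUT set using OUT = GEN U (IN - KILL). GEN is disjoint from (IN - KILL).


IN - KILL: 22 - 0 = 22 surviving definitions
OUT = GEN + surviving = 5 + 22 = 27

27


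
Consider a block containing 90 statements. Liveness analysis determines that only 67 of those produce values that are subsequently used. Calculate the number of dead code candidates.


Dead code = total statements - live definitions
= 90 - 67 = 23

23


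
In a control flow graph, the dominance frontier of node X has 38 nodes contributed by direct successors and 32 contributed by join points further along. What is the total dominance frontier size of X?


DF(X) = direct successor contributions + join point contributions
= 38 + 32 = 70

70


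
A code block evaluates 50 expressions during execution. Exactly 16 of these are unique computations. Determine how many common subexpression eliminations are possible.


CSE count = total expressions - unique expressions
= 50 - 16 = 34

34


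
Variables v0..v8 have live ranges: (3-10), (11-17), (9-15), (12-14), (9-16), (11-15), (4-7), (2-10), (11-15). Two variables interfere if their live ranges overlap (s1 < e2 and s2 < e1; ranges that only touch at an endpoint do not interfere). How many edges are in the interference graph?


Check all pairs for overlapping intervals.
Two intervals (s1,e1) and (s2,e2) overlap if s1 < e2 and s2 < e1.
v0 (3-10) vs v1..v8: overlaps v2, v4, v6, v7 -> 4
v1 (11-17) vs v2..v8: overlaps v2, v3, v4, v5, v8 -> 5
v2 (9-15) vs v3..v8: overlaps v3, v4, v5, v7, v8 -> 5
v3 (12-14) vs v4..v8: overlaps v4, v5, v8 -> 3
v4 (9-16) vs v5..v8: overlaps v5, v7, v8 -> 3
v5 (11-15) vs v6..v8: overlaps v8 -> 1
v6 (4-7) vs v7..v8: overlaps v7 -> 1
v7 (2-10) vs v8: overlaps none -> 0
Total overlapping pairs = 4 + 5 + 5 + 3 + 3 + 1 + 1 + 0 = 22

22


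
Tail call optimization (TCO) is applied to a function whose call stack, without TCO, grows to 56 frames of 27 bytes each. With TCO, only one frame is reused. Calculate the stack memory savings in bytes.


Without TCO: 56 * 27 = 1512 bytes
With TCO: reuse 1 frame = 27 bytes
Savings = 1512 - 27 = 1485

1485


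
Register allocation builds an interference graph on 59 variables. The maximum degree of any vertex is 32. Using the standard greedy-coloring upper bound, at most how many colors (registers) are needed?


Greedy coloring never needs more than (max_degree + 1) colors: when coloring a vertex, at most max_degree neighbors are already colored.
Upper bound = 32 + 1 = 33

33


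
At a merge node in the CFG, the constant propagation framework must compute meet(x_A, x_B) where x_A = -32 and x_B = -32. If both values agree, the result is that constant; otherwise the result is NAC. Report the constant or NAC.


Meet operation: if both paths give the same constant, result is that constant; if they differ, result is NAC (not-a-constant).
Path A: -32, Path B: -32 -> equal
Result: constant -> -32

-32


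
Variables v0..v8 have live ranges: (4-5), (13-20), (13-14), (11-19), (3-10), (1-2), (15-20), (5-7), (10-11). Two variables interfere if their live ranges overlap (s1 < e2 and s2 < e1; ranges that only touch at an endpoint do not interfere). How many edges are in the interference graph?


Check all pairs for overlapping intervals.
Two intervals (s1,e1) and (s2,e2) overlap if s1 < e2 and s2 < e1.
v0 (4-5) vs v1..v8: overlaps v4 -> 1
v1 (13-20) vs v2..v8: overlaps v2, v3, v6 -> 3
v2 (13-14) vs v3..v8: overlaps v3 -> 1
v3 (11-19) vs v4..v8: overlaps v6 -> 1
v4 (3-10) vs v5..v8: overlaps v7 -> 1
v5 (1-2) vs v6..v8: overlaps none -> 0
v6 (15-20) vs v7..v8: overlaps none -> 0
v7 (5-7) vs v8: overlaps none -> 0
Total overlapping pairs = 1 + 3 + 1 + 1 + 1 + 0 + 0 + 0 = 7

7


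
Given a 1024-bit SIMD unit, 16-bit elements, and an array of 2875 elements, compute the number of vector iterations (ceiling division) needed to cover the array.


Width = 1024 / 16 = 64 elements per vector op
Iterations = ceil(2875 / 64) = 45

45


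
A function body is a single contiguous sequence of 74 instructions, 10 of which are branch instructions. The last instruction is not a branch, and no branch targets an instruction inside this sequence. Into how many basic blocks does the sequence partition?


With no in-sequence branch targets, the leaders are the first instruction plus the instruction after each branch.
Number of basic blocks = branches + 1
= 10 + 1 = 11

11


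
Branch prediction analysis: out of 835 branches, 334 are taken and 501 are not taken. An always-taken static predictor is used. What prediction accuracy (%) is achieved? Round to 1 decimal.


Predictor: always-taken
Correct predictions = 334
Accuracy = 334 / 835 * 100 = 40.0%

40.0


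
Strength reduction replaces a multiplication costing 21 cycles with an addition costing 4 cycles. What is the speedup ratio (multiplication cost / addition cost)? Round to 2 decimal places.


Ratio = mult_cost / add_cost = 21 / 4 = 5.25

5.25


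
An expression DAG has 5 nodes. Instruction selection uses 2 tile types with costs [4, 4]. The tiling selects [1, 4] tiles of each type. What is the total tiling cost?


Total cost = sum(count_i * cost_i)
= 1*4 + 4*4
= 20

20


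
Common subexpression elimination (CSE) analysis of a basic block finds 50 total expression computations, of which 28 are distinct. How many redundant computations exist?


CSE count = total expressions - unique expressions
= 50 - 28 = 22

22


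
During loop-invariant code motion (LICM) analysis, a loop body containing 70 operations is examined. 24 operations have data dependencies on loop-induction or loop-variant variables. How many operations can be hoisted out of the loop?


Invariant candidates = total - loop-dependent
= 70 - 24 = 46

46


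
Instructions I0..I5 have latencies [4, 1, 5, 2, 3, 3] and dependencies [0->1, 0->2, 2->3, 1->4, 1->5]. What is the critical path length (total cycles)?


Compute longest path through dependency graph: dist(Ik) = max over predecessors of dist + latency(Ik).
dist(I0) = latency 4 = 4
dist(I1) = dist(I0) + 1 = 4 + 1 = 5
dist(I2) = dist(I0) + 5 = 4 + 5 = 9
dist(I3) = dist(I2) + 2 = 9 + 2 = 11
dist(I4) = dist(I1) + 3 = 5 + 3 = 8
dist(I5) = dist(I1) + 3 = 5 + 3 = 8
Critical path = max dist = 11

11


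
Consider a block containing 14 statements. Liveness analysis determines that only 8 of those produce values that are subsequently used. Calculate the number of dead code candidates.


Dead code = total statements - live definitions
= 14 - 8 = 6

6


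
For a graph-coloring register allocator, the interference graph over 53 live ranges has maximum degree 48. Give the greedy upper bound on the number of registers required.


Greedy coloring never needs more than (max_degree + 1) colors: when coloring a vertex, at most max_degree neighbors are already colored.
Upper bound = 48 + 1 = 49

49


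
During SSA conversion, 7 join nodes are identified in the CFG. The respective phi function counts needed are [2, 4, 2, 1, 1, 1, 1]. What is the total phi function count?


Total phi functions = sum of phi functions at each join node
= 2 + 4 + 2 + 1 + 1 + 1 + 1 = 12

12


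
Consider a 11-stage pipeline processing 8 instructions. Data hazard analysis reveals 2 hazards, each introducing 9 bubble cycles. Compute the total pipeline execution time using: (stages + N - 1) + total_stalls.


Base cycles = 11 + 8 - 1 = 18
Total stalls = 2 * 9 = 18
Total = 18 + 18 = 36

36


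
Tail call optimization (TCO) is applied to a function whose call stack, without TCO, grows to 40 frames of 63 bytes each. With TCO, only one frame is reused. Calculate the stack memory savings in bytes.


Without TCO: 40 * 63 = 2520 bytes
With TCO: reuse 1 frame = 63 bytes
Savings = 2520 - 63 = 2457

2457


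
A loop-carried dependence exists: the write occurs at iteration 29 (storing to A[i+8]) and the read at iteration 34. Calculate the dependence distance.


Distance = read iteration - write iteration
= 34 - 29 = 5

5


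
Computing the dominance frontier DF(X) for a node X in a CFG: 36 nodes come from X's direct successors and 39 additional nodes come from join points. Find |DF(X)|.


DF(X) = direct successor contributions + join point contributions
= 36 + 39 = 75

75


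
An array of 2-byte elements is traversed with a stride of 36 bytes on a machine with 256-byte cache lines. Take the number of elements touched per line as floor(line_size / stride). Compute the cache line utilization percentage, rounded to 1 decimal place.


Elements per cache line = floor(256 / 36) = 7
Bytes used = 7 * 2 = 14
Utilization = 14 / 256 * 100 = 5.5%

5.5


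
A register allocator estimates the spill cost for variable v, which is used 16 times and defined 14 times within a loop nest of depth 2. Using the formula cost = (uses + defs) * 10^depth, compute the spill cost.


uses + defs = 16 + 14 = 30
10^2 = 100
Spill cost = 30 * 100 = 3000

3000


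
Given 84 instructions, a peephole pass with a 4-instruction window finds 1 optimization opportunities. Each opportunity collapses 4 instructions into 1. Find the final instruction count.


Each match removes 3 instructions.
Total removed = 1 * 3 = 3
Remaining = 84 - 3 = 81

81


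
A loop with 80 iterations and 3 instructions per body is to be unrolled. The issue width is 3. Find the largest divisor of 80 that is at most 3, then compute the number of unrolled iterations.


Largest divisor of 80 <= 3 is 2
New iterations = 80 / 2 = 40

40


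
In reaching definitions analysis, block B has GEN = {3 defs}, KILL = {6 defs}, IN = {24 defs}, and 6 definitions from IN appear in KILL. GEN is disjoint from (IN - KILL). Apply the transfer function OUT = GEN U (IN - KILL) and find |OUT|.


IN - KILL: 24 - 6 = 18 surviving definitions
OUT = GEN + surviving = 3 + 18 = 21

21


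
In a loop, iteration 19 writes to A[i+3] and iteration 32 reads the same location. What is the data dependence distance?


Distance = read iteration - write iteration
= 32 - 19 = 13

13


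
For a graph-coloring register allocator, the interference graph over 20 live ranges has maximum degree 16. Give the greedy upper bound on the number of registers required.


Greedy coloring never needs more than (max_degree + 1) colors: when coloring a vertex, at most max_degree neighbors are already colored.
Upper bound = 16 + 1 = 17

17


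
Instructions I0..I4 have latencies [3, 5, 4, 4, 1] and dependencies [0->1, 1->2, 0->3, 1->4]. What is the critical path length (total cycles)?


Compute longest path through dependency graph: dist(Ik) = max over predecessors of dist + latency(Ik).
dist(I0) = latency 3 = 3
dist(I1) = dist(I0) + 5 = 3 + 5 = 8
dist(I2) = dist(I1) + 4 = 8 + 4 = 12
dist(I3) = dist(I0) + 4 = 3 + 4 = 7
dist(I4) = dist(I1) + 1 = 8 + 1 = 9
Critical path = max dist = 12

12


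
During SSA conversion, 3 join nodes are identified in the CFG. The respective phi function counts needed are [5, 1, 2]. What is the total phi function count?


Total phi functions = sum of phi functions at each join node
= 5 + 1 + 2 = 8

8


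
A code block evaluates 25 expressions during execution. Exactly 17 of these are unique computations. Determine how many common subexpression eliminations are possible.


CSE count = total expressions - unique expressions
= 25 - 17 = 8

8


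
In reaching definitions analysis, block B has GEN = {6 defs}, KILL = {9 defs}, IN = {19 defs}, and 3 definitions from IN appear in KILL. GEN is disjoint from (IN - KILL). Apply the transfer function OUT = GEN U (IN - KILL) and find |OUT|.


IN - KILL: 19 - 3 = 16 surviving definitions
OUT = GEN + surviving = 6 + 16 = 22

22


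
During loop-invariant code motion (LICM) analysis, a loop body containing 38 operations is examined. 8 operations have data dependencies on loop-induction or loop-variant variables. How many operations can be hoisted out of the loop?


Invariant candidates = total - loop-dependent
= 38 - 8 = 30

30


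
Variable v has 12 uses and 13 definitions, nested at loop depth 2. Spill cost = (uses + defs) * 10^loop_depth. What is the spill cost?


uses + defs = 12 + 13 = 25
10^2 = 100
Spill cost = 25 * 100 = 2500

2500


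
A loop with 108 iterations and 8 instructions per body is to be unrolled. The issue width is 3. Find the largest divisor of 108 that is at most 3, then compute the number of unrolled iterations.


Largest divisor of 108 <= 3 is 3
New iterations = 108 / 3 = 36

36


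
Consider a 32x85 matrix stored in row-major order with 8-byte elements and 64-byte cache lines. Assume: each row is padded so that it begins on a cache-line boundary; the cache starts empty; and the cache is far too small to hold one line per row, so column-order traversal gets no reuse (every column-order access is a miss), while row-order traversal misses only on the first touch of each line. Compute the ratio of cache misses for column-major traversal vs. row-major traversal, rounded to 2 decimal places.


Each row occupies 85 * 8 = 680 bytes and starts on a line boundary, so it spans ceil(680 / 64) = 11 cache lines.
Row-major traversal misses (one per line touched): 32 * ceil(85 * 8 / 64) = 352
Column-major traversal misses (no reuse, every access misses): 32 * 85 = 2720
Ratio = 2720 / 352 = 7.73

7.73


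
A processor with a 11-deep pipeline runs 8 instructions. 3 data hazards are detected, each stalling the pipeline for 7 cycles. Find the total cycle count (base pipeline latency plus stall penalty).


Base cycles = 11 + 8 - 1 = 18
Total stalls = 3 * 7 = 21
Total = 18 + 21 = 39

39


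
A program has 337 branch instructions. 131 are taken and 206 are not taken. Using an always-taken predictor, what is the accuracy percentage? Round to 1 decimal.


Predictor: always-taken
Correct predictions = 131
Accuracy = 131 / 337 * 100 = 38.9%

38.9


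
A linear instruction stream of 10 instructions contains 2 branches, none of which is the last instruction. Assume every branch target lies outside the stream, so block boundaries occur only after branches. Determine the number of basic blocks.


With no in-sequence branch targets, the leaders are the first instruction plus the instruction after each branch.
Number of basic blocks = branches + 1
= 2 + 1 = 3

3


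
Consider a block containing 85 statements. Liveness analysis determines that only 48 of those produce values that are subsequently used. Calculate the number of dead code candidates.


Dead code = total statements - live definitions
= 85 - 48 = 37

37


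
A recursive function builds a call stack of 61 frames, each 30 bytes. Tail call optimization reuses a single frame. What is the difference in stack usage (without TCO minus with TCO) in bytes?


Without TCO: 61 * 30 = 1830 bytes
With TCO: reuse 1 frame = 30 bytes
Savings = 1830 - 30 = 1800

1800


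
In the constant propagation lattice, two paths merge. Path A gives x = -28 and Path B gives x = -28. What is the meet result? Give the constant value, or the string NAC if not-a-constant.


Meet operation: if both paths give the same constant, result is that constant; if they differ, result is NAC (not-a-constant).
Path A: -28, Path B: -28 -> equal
Result: constant -> -28

-28


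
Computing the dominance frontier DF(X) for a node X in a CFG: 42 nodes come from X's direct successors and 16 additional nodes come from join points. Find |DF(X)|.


DF(X) = direct successor contributions + join point contributions
= 42 + 16 = 58

58


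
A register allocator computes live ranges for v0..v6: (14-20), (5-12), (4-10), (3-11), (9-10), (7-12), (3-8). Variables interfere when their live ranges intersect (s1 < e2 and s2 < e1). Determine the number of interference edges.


Check all pairs for overlapping intervals.
Two intervals (s1,e1) and (s2,e2) overlap if s1 < e2 and s2 < e1.
v0 (14-20) vs v1..v6: overlaps none -> 0
v1 (5-12) vs v2..v6: overlaps v2, v3, v4, v5, v6 -> 5
v2 (4-10) vs v3..v6: overlaps v3, v4, v5, v6 -> 4
v3 (3-11) vs v4..v6: overlaps v4, v5, v6 -> 3
v4 (9-10) vs v5..v6: overlaps v5 -> 1
v5 (7-12) vs v6: overlaps v6 -> 1
Total overlapping pairs = 0 + 5 + 4 + 3 + 1 + 1 = 14

14


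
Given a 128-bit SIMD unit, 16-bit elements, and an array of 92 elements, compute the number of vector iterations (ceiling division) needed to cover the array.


Width = 128 / 16 = 8 elements per vector op
Iterations = ceil(92 / 8) = 12

12


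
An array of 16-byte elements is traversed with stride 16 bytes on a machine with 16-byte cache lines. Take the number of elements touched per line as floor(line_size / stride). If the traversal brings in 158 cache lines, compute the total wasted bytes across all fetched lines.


Elements per line = floor(16 / 16) = 1
Bytes used per line = 1 * 16 = 16
Wasted per line = 16 - 16 = 0
Total wasted = 0 * 158 = 0

0


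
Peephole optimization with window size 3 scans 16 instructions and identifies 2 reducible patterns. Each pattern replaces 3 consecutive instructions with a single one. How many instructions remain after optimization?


Each match removes 2 instructions.
Total removed = 2 * 2 = 4
Remaining = 16 - 4 = 12

12


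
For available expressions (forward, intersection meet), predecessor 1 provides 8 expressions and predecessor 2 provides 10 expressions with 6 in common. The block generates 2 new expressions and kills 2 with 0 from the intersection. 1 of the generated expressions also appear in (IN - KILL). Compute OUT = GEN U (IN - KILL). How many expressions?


IN = intersection of predecessors = 6
IN - KILL = 6 - 0 = 6
|OUT| = |GEN| + |IN - KILL| - |GEN ∩ (IN - KILL)| = 2 + 6 - 1 = 7

7


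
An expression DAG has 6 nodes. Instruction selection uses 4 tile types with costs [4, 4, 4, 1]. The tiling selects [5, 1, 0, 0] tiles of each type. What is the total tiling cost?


Total cost = sum(count_i * cost_i)
= 5*4 + 1*4 + 0*4 + 0*1
= 24

24


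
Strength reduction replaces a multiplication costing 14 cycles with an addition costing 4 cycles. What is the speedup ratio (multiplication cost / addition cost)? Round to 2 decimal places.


Ratio = mult_cost / add_cost = 14 / 4 = 3.5

3.5


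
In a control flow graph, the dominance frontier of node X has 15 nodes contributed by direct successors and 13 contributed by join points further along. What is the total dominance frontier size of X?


DF(X) = direct successor contributions + join point contributions
= 15 + 13 = 28

28


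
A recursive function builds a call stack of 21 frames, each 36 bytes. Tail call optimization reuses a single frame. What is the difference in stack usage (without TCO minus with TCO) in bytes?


Without TCO: 21 * 36 = 756 bytes
With TCO: reuse 1 frame = 36 bytes
Savings = 756 - 36 = 720

720


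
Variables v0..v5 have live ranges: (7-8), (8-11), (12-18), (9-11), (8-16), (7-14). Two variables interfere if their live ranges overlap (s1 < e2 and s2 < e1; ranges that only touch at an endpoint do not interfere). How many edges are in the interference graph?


Check all pairs for overlapping intervals.
Two intervals (s1,e1) and (s2,e2) overlap if s1 < e2 and s2 < e1.
v0 (7-8) vs v1..v5: overlaps v5 -> 1
v1 (8-11) vs v2..v5: overlaps v3, v4, v5 -> 3
v2 (12-18) vs v3..v5: overlaps v4, v5 -> 2
v3 (9-11) vs v4..v5: overlaps v4, v5 -> 2
v4 (8-16) vs v5: overlaps v5 -> 1
Total overlapping pairs = 1 + 3 + 2 + 2 + 1 = 9

9


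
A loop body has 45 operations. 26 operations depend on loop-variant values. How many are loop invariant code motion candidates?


Invariant candidates = total - loop-dependent
= 45 - 26 = 19

19


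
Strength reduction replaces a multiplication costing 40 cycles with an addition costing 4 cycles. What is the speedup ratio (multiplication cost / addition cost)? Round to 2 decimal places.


Ratio = mult_cost / add_cost = 40 / 4 = 10.0

10.0


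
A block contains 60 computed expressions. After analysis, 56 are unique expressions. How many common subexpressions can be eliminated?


CSE count = total expressions - unique expressions
= 60 - 56 = 4

4


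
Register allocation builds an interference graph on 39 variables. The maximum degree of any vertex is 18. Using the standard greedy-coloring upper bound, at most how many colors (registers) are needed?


Greedy coloring never needs more than (max_degree + 1) colors: when coloring a vertex, at most max_degree neighbors are already colored.
Upper bound = 18 + 1 = 19

19


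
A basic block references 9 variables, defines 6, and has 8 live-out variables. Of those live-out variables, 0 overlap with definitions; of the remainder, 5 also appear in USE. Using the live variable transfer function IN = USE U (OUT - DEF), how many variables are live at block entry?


OUT - DEF: 8 - 0 = 8
|IN| = |USE| + |OUT - DEF| - |USE ∩ (OUT - DEF)| = 9 + 8 - 5 = 12

12


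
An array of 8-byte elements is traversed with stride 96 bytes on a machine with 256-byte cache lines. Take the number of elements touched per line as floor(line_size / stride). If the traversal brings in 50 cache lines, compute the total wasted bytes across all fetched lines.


Elements per line = floor(256 / 96) = 2
Bytes used per line = 2 * 8 = 16
Wasted per line = 256 - 16 = 240
Total wasted = 240 * 50 = 12000

12000


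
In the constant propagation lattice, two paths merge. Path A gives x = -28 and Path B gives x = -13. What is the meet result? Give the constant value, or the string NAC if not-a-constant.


Meet operation: if both paths give the same constant, result is that constant; if they differ, result is NAC (not-a-constant).
Path A: -28, Path B: -13 -> differ
Result: not-a-constant -> NAC

NAC


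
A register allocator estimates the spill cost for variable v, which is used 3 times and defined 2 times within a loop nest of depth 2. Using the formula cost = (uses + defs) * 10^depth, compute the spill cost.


uses + defs = 3 + 2 = 5
10^2 = 100
Spill cost = 5 * 100 = 500

500


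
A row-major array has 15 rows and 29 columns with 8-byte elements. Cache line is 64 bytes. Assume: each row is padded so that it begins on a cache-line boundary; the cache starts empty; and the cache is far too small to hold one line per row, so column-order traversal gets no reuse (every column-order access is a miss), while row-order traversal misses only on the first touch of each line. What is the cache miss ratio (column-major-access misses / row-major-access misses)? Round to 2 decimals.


Each row occupies 29 * 8 = 232 bytes and starts on a line boundary, so it spans ceil(232 / 64) = 4 cache lines.
Row-major traversal misses (one per line touched): 15 * ceil(29 * 8 / 64) = 60
Column-major traversal misses (no reuse, every access misses): 15 * 29 = 435
Ratio = 435 / 60 = 7.25

7.25


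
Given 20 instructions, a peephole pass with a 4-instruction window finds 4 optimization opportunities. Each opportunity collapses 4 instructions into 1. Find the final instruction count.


Each match removes 3 instructions.
Total removed = 4 * 3 = 12
Remaining = 20 - 12 = 8

8


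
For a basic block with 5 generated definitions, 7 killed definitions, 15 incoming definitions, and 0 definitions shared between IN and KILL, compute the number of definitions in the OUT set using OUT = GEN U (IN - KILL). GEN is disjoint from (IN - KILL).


IN - KILL: 15 - 0 = 15 surviving definitions
OUT = GEN + surviving = 5 + 15 = 20

20


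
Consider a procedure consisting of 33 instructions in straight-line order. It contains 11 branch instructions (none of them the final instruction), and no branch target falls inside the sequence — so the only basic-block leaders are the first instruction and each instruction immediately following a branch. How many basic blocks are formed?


With no in-sequence branch targets, the leaders are the first instruction plus the instruction after each branch.
Number of basic blocks = branches + 1
= 11 + 1 = 12

12


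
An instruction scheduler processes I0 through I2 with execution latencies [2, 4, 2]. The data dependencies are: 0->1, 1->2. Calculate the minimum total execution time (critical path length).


Compute longest path through dependency graph: dist(Ik) = max over predecessors of dist + latency(Ik).
dist(I0) = latency 2 = 2
dist(I1) = dist(I0) + 4 = 2 + 4 = 6
dist(I2) = dist(I1) + 2 = 6 + 2 = 8
Critical path = max dist = 8

8


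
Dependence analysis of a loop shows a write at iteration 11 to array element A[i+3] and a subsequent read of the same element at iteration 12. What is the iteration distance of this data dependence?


Distance = read iteration - write iteration
= 12 - 11 = 1

1


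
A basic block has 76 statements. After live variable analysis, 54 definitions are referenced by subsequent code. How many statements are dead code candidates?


Dead code = total statements - live definitions
= 76 - 54 = 22

22


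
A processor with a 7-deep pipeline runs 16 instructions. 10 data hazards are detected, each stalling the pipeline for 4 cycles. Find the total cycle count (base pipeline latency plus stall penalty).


Base cycles = 7 + 16 - 1 = 22
Total stalls = 10 * 4 = 40
Total = 22 + 40 = 62

62


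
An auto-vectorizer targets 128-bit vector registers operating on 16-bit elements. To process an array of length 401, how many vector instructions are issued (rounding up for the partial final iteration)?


Width = 128 / 16 = 8 elements per vector op
Iterations = ceil(401 / 8) = 51

51


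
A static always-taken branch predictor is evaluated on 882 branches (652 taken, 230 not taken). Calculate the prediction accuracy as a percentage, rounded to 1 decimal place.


Predictor: always-taken
Correct predictions = 652
Accuracy = 652 / 882 * 100 = 73.9%

73.9


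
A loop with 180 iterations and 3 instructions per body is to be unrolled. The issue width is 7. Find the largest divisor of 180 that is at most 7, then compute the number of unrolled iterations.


Largest divisor of 180 <= 7 is 6
New iterations = 180 / 6 = 30

30


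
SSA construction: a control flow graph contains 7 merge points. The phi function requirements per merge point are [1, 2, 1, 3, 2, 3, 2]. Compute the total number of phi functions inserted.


Total phi functions = sum of phi functions at each join node
= 1 + 2 + 1 + 3 + 2 + 3 + 2 = 14

14


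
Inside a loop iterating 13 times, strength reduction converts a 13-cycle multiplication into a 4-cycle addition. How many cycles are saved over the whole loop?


Per-iteration saving = 13 - 4 = 9
Total saved = 13 * 9 = 117

117


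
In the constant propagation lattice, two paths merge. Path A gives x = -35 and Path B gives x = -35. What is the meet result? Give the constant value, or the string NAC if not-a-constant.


Meet operation: if both paths give the same constant, result is that constant; if they differ, result is NAC (not-a-constant).
Path A: -35, Path B: -35 -> equal
Result: constant -> -35

-35


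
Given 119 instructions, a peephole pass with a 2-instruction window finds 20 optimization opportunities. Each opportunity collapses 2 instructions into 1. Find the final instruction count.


Each match removes 1 instructions.
Total removed = 20 * 1 = 20
Remaining = 119 - 20 = 99

99


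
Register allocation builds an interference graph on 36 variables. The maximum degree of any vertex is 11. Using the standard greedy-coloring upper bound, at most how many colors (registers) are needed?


Greedy coloring never needs more than (max_degree + 1) colors: when coloring a vertex, at most max_degree neighbors are already colored.
Upper bound = 11 + 1 = 12

12


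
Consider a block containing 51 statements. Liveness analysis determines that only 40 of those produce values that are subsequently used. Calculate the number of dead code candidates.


Dead code = total statements - live definitions
= 51 - 40 = 11

11


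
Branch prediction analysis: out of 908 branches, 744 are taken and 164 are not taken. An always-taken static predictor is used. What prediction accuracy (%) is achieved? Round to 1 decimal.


Predictor: always-taken
Correct predictions = 744
Accuracy = 744 / 908 * 100 = 81.9%

81.9


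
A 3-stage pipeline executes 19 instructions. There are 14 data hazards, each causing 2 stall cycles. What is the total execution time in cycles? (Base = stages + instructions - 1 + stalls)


Base cycles = 3 + 19 - 1 = 21
Total stalls = 14 * 2 = 28
Total = 21 + 28 = 49

49


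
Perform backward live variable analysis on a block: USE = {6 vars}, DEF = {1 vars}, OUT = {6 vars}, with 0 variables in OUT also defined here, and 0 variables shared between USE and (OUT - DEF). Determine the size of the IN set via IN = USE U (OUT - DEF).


OUT - DEF: 6 - 0 = 6
|IN| = |USE| + |OUT - DEF| - |USE ∩ (OUT - DEF)| = 6 + 6 - 0 = 12

12


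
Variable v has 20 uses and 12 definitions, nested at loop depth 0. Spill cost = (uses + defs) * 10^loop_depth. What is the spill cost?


uses + defs = 20 + 12 = 32
10^0 = 1
Spill cost = 32 * 1 = 32

32


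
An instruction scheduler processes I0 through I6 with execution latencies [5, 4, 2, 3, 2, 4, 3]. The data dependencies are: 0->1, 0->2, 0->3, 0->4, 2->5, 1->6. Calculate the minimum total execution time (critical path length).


Compute longest path through dependency graph: dist(Ik) = max over predecessors of dist + latency(Ik).
dist(I0) = latency 5 = 5
dist(I1) = dist(I0) + 4 = 5 + 4 = 9
dist(I2) = dist(I0) + 2 = 5 + 2 = 7
dist(I3) = dist(I0) + 3 = 5 + 3 = 8
dist(I4) = dist(I0) + 2 = 5 + 2 = 7
dist(I5) = dist(I2) + 4 = 7 + 4 = 11
dist(I6) = dist(I1) + 3 = 9 + 3 = 12
Critical path = max dist = 12

12


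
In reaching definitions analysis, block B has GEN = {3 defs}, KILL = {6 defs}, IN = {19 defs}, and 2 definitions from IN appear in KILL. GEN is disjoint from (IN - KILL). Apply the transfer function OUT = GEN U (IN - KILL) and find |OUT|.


IN - KILL: 19 - 2 = 17 surviving definitions
OUT = GEN + surviving = 3 + 17 = 20

20


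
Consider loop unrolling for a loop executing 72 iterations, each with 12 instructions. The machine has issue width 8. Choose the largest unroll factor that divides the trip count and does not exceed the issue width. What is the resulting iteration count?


Largest divisor of 72 <= 8 is 8
New iterations = 72 / 8 = 9

9


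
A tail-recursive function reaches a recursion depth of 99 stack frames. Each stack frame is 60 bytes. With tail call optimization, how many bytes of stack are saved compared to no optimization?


Without TCO: 99 * 60 = 5940 bytes
With TCO: reuse 1 frame = 60 bytes
Savings = 5940 - 60 = 5880

5880


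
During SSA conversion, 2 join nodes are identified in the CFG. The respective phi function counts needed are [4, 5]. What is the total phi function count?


Total phi functions = sum of phi functions at each join node
= 4 + 5 = 9

9


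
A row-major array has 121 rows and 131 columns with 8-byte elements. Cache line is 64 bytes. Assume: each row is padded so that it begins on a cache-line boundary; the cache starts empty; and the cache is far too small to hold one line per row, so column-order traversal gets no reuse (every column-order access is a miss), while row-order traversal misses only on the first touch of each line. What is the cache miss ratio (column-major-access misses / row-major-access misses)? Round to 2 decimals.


Each row occupies 131 * 8 = 1048 bytes and starts on a line boundary, so it spans ceil(1048 / 64) = 17 cache lines.
Row-major traversal misses (one per line touched): 121 * ceil(131 * 8 / 64) = 2057
Column-major traversal misses (no reuse, every access misses): 121 * 131 = 15851
Ratio = 15851 / 2057 = 7.71

7.71


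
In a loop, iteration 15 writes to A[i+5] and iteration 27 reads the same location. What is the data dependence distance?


Distance = read iteration - write iteration
= 27 - 15 = 12

12


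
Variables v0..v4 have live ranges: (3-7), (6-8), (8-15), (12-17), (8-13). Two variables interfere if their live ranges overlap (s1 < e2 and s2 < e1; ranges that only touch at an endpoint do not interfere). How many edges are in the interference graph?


Check all pairs for overlapping intervals.
Two intervals (s1,e1) and (s2,e2) overlap if s1 < e2 and s2 < e1.
v0 (3-7) vs v1..v4: overlaps v1 -> 1
v1 (6-8) vs v2..v4: overlaps none -> 0
v2 (8-15) vs v3..v4: overlaps v3, v4 -> 2
v3 (12-17) vs v4: overlaps v4 -> 1
Total overlapping pairs = 1 + 0 + 2 + 1 = 4

4


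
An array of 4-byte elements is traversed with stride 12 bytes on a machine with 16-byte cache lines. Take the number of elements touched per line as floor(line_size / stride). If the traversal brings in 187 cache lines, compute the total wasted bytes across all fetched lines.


Elements per line = floor(16 / 12) = 1
Bytes used per line = 1 * 4 = 4
Wasted per line = 16 - 4 = 12
Total wasted = 12 * 187 = 2244

2244


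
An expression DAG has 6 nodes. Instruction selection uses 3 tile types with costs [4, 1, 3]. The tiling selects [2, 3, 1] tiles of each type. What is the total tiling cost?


Total cost = sum(count_i * cost_i)
= 2*4 + 3*1 + 1*3
= 14

14


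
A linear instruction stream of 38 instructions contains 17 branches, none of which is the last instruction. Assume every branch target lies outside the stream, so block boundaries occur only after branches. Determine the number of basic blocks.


With no in-sequence branch targets, the leaders are the first instruction plus the instruction after each branch.
Number of basic blocks = branches + 1
= 17 + 1 = 18

18
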